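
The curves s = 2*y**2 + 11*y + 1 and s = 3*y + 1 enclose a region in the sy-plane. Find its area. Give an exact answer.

64/3

Both boundary curves give s as a function of y, so integrate with respect to y. Setting them equal: 2*y**2 + 8*y = 0, i.e. 2*y*(y + 4) = 0, so they meet at y = -4, 0.
For y in [-4, 0], s = 2*y**2 + 11*y + 1 is on the left; area = ∫[-4,0] (-(2*y**2 + 8*y)) dy = 64/3.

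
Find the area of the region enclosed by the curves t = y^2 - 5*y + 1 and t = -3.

9/2

Both boundary curves give t as a function of y, so integrate with respect to y. Setting them equal: y^2 - 5*y + 4 = 0, i.e. (y - 4)*(y - 1) = 0, so they meet at y = 1, 4.
For y in [1, 4], t = y^2 - 5*y + 1 is on the left; area = ∫[1,4] (-(y^2 - 5*y + 4)) dy = 9/2.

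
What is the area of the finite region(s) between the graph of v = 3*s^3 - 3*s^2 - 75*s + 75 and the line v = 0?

The curve meets the s-axis where 3*s^3 - 3*s^2 - 75*s + 75 = 0, i.e. 3*(s - 5)*(s - 1)*(s + 5) = 0, at s = -5, 1, 5.
On [-5, 1] the curve lies above the axis; ∫[-5,1] (3*s^3 - 3*s^2 - 75*s + 75) ds = 756, giving area 756.
On [1, 5] the curve lies below the axis; ∫[1,5] (3*s^3 - 3*s^2 - 75*s + 75) ds = -256, giving area 256.
Total area = 756 + 256 = 1012.

1012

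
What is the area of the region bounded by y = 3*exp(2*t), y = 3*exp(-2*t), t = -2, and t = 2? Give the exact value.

-6 + 3*exp(-4) + 3*exp(4)

The difference (3*exp(2*t)) - (3*exp(-2*t)) = 3*exp(2*t) - 3*exp(-2*t) changes sign at t = 0 inside [-2, 2], so split the integral there.
∫[-2,0] (3*exp(2*t) - 3*exp(-2*t)) dt = -3*exp(4)/2 - 3*exp(-4)/2 + 3; the area of that piece is -3 + 3*exp(-4)/2 + 3*exp(4)/2.
∫[0,2] (3*exp(2*t) - 3*exp(-2*t)) dt = -3 + 3*exp(-4)/2 + 3*exp(4)/2.
Total area = (-3 + 3*exp(-4)/2 + 3*exp(4)/2) + (-3 + 3*exp(-4)/2 + 3*exp(4)/2) = -6 + 3*exp(-4) + 3*exp(4).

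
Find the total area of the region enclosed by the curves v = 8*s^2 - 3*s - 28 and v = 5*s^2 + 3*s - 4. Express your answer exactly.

Set the curves equal: 8*s^2 - 3*s - 28 = 5*s^2 + 3*s - 4, so 3*s^2 - 6*s - 24 = 0, which factors as 3*(s - 4)*(s + 2) = 0. The curves meet at s = -2, 4.
On [-2, 4], v = 5*s^2 + 3*s - 4 is on top; that piece has area ∫[-2,4] (-(3*s^2 - 6*s - 24)) ds = 108.

108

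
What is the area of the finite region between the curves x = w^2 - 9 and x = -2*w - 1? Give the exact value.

36

Both boundary curves give x as a function of w, so integrate with respect to w. Setting them equal: w^2 + 2*w - 8 = 0, i.e. (w - 2)*(w + 4) = 0, so they meet at w = -4, 2.
For w in [-4, 2], x = w^2 - 9 is on the left; area = ∫[-4,2] (-(w^2 + 2*w - 8)) dw = 36.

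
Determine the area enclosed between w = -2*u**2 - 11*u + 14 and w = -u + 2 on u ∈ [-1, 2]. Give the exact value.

91/3

The difference (-2*u**2 - 11*u + 14) - (-u + 2) = -2*u**2 - 10*u + 12 changes sign at u = 1 inside [-1, 2], so split the integral there.
∫[-1,1] (-2*u**2 - 10*u + 12) du = 68/3.
∫[1,2] (-2*u**2 - 10*u + 12) du = -23/3; the area of that piece is 23/3.
Total area = 68/3 + 23/3 = 91/3.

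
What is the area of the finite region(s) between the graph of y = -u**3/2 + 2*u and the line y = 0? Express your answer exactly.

The curve meets the u-axis where -u**3/2 + 2*u = 0, i.e. -u*(u - 2)*(u + 2)/2 = 0, at u = -2, 0, 2.
On [-2, 0] the curve lies below the axis; ∫[-2,0] (-u**3/2 + 2*u) du = -2, giving area 2.
On [0, 2] the curve lies above the axis; ∫[0,2] (-u**3/2 + 2*u) du = 2, giving area 2.
Total area = 2 + 2 = 4.

4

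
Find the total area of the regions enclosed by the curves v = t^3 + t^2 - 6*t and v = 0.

Set the curves equal: t^3 + t^2 - 6*t = 0, so t^3 + t^2 - 6*t = 0, which factors as t*(t - 2)*(t + 3) = 0. The curves meet at t = -3, 0, 2.
On [-3, 0], v = t^3 + t^2 - 6*t is on top; that piece has area ∫[-3,0] (t^3 + t^2 - 6*t) dt = 63/4.
On [0, 2], v = 0 is on top; that piece has area ∫[0,2] (-(t^3 + t^2 - 6*t)) dt = 16/3.
Total enclosed area = 63/4 + 16/3 = 253/12.

253/12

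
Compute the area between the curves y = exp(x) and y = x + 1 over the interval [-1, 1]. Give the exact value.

-2 - exp(-1) + exp(1)

On [-1, 1], (exp(x)) - (x + 1) = -x + exp(x) - 1 is ≥ 0 throughout, so the area is a single integral of |-x + exp(x) - 1|.
∫[-1,1] (-x + exp(x) - 1) dx = -2 - exp(-1) + exp(1).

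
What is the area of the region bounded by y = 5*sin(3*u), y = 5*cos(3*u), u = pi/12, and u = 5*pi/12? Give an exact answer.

10*sqrt(2)/3

On [pi/12, 5*pi/12], (5*sin(3*u)) - (5*cos(3*u)) = 5*sin(3*u) - 5*cos(3*u) is ≥ 0 throughout, so the area is a single integral of |5*sin(3*u) - 5*cos(3*u)|.
∫[pi/12,5*pi/12] (5*sin(3*u) - 5*cos(3*u)) du = 10*sqrt(2)/3.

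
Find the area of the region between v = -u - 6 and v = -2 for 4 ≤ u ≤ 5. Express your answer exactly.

On [4, 5], (-u - 6) - (-2) = -u - 4 is ≤ 0 throughout, so the area is a single integral of |-u - 4|.
∫[4,5] (-u - 4) du = -17/2; the area of that piece is 17/2.

17/2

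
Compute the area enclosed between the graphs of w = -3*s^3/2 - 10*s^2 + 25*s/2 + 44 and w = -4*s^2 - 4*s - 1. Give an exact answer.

863/4

Set the curves equal: -3*s^3/2 - 10*s^2 + 25*s/2 + 44 = -4*s^2 - 4*s - 1, so -3*s^3/2 - 6*s^2 + 33*s/2 + 45 = 0, which factors as -3*(s - 3)*(s + 2)*(s + 5)/2 = 0. The curves meet at s = -5, -2, 3.
On [-5, -2], w = -4*s^2 - 4*s - 1 is on top; that piece has area ∫[-5,-2] (-(-3*s^3/2 - 6*s^2 + 33*s/2 + 45)) ds = 351/8.
On [-2, 3], w = -3*s^3/2 - 10*s^2 + 25*s/2 + 44 is on top; that piece has area ∫[-2,3] (-3*s^3/2 - 6*s^2 + 33*s/2 + 45) ds = 1375/8.
Total enclosed area = 351/8 + 1375/8 = 863/4.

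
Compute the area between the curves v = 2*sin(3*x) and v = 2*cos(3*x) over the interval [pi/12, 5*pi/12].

4*sqrt(2)/3

On [pi/12, 5*pi/12], (2*sin(3*x)) - (2*cos(3*x)) = 2*sin(3*x) - 2*cos(3*x) is ≥ 0 throughout, so the area is a single integral of |2*sin(3*x) - 2*cos(3*x)|.
∫[pi/12,5*pi/12] (2*sin(3*x) - 2*cos(3*x)) dx = 4*sqrt(2)/3.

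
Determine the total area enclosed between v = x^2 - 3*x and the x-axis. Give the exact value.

The curve meets the x-axis where x^2 - 3*x = 0, i.e. x*(x - 3) = 0, at x = 0, 3.
On [0, 3] the curve lies below the axis; ∫[0,3] (x^2 - 3*x) dx = -9/2, giving area 9/2.

9/2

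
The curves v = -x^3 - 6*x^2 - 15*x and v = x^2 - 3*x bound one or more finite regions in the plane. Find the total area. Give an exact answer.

Set the curves equal: -x^3 - 6*x^2 - 15*x = x^2 - 3*x, so -x^3 - 7*x^2 - 12*x = 0, which factors as -x*(x + 3)*(x + 4) = 0. The curves meet at x = -4, -3, 0.
On [-4, -3], v = x^2 - 3*x is on top; that piece has area ∫[-4,-3] (-(-x^3 - 7*x^2 - 12*x)) dx = 7/12.
On [-3, 0], v = -x^3 - 6*x^2 - 15*x is on top; that piece has area ∫[-3,0] (-x^3 - 7*x^2 - 12*x) dx = 45/4.
Total enclosed area = 7/12 + 45/4 = 71/6.

71/6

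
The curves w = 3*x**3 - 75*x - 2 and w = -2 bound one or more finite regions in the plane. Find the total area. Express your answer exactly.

1875/2

Set the curves equal: 3*x**3 - 75*x - 2 = -2, so 3*x**3 - 75*x = 0, which factors as 3*x*(x - 5)*(x + 5) = 0. The curves meet at x = -5, 0, 5.
On [-5, 0], w = 3*x**3 - 75*x - 2 is on top; that piece has area ∫[-5,0] (3*x**3 - 75*x) dx = 1875/4.
On [0, 5], w = -2 is on top; that piece has area ∫[0,5] (-(3*x**3 - 75*x)) dx = 1875/4.
Total enclosed area = 1875/4 + 1875/4 = 1875/2.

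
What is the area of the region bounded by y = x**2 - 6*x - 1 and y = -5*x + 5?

125/6

Set the curves equal: x**2 - 6*x - 1 = -5*x + 5, so x**2 - x - 6 = 0, which factors as (x - 3)*(x + 2) = 0. The curves meet at x = -2, 3.
On [-2, 3], y = -5*x + 5 is on top; that piece has area ∫[-2,3] (-(x**2 - x - 6)) dx = 125/6.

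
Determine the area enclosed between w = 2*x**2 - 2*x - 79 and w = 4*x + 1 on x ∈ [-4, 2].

396

On [-4, 2], (2*x**2 - 2*x - 79) - (4*x + 1) = 2*x**2 - 6*x - 80 is ≤ 0 throughout, so the area is a single integral of |2*x**2 - 6*x - 80|.
∫[-4,2] (2*x**2 - 6*x - 80) dx = -396; the area of that piece is 396.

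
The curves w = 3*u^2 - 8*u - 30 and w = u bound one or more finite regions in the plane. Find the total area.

343/2

Set the curves equal: 3*u^2 - 8*u - 30 = u, so 3*u^2 - 9*u - 30 = 0, which factors as 3*(u - 5)*(u + 2) = 0. The curves meet at u = -2, 5.
On [-2, 5], w = u is on top; that piece has area ∫[-2,5] (-(3*u^2 - 9*u - 30)) du = 343/2.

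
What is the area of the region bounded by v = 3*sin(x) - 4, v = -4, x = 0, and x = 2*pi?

12

The difference (3*sin(x) - 4) - (-4) = 3*sin(x) changes sign at x = pi inside [0, 2*pi], so split the integral there.
∫[0,pi] (3*sin(x)) dx = 6.
∫[pi,2*pi] (3*sin(x)) dx = -6; the area of that piece is 6.
Total area = 6 + 6 = 12.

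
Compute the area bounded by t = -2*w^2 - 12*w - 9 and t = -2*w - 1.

9

Both boundary curves give t as a function of w, so integrate with respect to w. Setting them equal: -2*w^2 - 10*w - 8 = 0, i.e. -2*(w + 1)*(w + 4) = 0, so they meet at w = -4, -1.
For w in [-4, -1], t = -2*w^2 - 12*w - 9 is on the right; area = ∫[-4,-1] (-2*w^2 - 10*w - 8) dw = 9.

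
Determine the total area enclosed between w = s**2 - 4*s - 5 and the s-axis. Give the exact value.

36

The curve meets the s-axis where s**2 - 4*s - 5 = 0, i.e. (s - 5)*(s + 1) = 0, at s = -1, 5.
On [-1, 5] the curve lies below the axis; ∫[-1,5] (s**2 - 4*s - 5) ds = -36, giving area 36.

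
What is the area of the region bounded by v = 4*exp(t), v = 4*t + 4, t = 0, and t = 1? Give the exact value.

-10 + 4*exp(1)

On [0, 1], (4*exp(t)) - (4*t + 4) = -4*t + 4*exp(t) - 4 is ≥ 0 throughout, so the area is a single integral of |-4*t + 4*exp(t) - 4|.
∫[0,1] (-4*t + 4*exp(t) - 4) dt = -10 + 4*exp(1).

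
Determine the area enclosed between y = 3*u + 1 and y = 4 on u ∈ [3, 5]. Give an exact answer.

18

On [3, 5], (3*u + 1) - (4) = 3*u - 3 is ≥ 0 throughout, so the area is a single integral of |3*u - 3|.
∫[3,5] (3*u - 3) du = 18.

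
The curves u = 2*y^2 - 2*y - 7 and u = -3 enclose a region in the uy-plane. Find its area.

Both boundary curves give u as a function of y, so integrate with respect to y. Setting them equal: 2*y^2 - 2*y - 4 = 0, i.e. 2*(y - 2)*(y + 1) = 0, so they meet at y = -1, 2.
For y in [-1, 2], u = 2*y^2 - 2*y - 7 is on the left; area = ∫[-1,2] (-(2*y^2 - 2*y - 4)) dy = 9.

9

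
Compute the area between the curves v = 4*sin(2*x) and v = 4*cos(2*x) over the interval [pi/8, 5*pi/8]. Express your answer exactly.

On [pi/8, 5*pi/8], (4*sin(2*x)) - (4*cos(2*x)) = 4*sin(2*x) - 4*cos(2*x) is ≥ 0 throughout, so the area is a single integral of |4*sin(2*x) - 4*cos(2*x)|.
∫[pi/8,5*pi/8] (4*sin(2*x) - 4*cos(2*x)) dx = 4*sqrt(2).

4*sqrt(2)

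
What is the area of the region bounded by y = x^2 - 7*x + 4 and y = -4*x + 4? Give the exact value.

Set the curves equal: x^2 - 7*x + 4 = -4*x + 4, so x^2 - 3*x = 0, which factors as x*(x - 3) = 0. The curves meet at x = 0, 3.
On [0, 3], y = -4*x + 4 is on top; that piece has area ∫[0,3] (-(x^2 - 3*x)) dx = 9/2.

9/2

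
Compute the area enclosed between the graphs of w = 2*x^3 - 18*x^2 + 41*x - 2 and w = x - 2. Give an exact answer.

131/2

Set the curves equal: 2*x^3 - 18*x^2 + 41*x - 2 = x - 2, so 2*x^3 - 18*x^2 + 40*x = 0, which factors as 2*x*(x - 5)*(x - 4) = 0. The curves meet at x = 0, 4, 5.
On [0, 4], w = 2*x^3 - 18*x^2 + 41*x - 2 is on top; that piece has area ∫[0,4] (2*x^3 - 18*x^2 + 40*x) dx = 64.
On [4, 5], w = x - 2 is on top; that piece has area ∫[4,5] (-(2*x^3 - 18*x^2 + 40*x)) dx = 3/2.
Total enclosed area = 64 + 3/2 = 131/2.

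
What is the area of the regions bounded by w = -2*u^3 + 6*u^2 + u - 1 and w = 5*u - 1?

Set the curves equal: -2*u^3 + 6*u^2 + u - 1 = 5*u - 1, so -2*u^3 + 6*u^2 - 4*u = 0, which factors as -2*u*(u - 2)*(u - 1) = 0. The curves meet at u = 0, 1, 2.
On [0, 1], w = 5*u - 1 is on top; that piece has area ∫[0,1] (-(-2*u^3 + 6*u^2 - 4*u)) du = 1/2.
On [1, 2], w = -2*u^3 + 6*u^2 + u - 1 is on top; that piece has area ∫[1,2] (-2*u^3 + 6*u^2 - 4*u) du = 1/2.
Total enclosed area = 1/2 + 1/2 = 1.

1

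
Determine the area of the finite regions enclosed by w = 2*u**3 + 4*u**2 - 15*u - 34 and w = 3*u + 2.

Set the curves equal: 2*u**3 + 4*u**2 - 15*u - 34 = 3*u + 2, so 2*u**3 + 4*u**2 - 18*u - 36 = 0, which factors as 2*(u - 3)*(u + 2)*(u + 3) = 0. The curves meet at u = -3, -2, 3.
On [-3, -2], w = 2*u**3 + 4*u**2 - 15*u - 34 is on top; that piece has area ∫[-3,-2] (2*u**3 + 4*u**2 - 18*u - 36) du = 11/6.
On [-2, 3], w = 3*u + 2 is on top; that piece has area ∫[-2,3] (-(2*u**3 + 4*u**2 - 18*u - 36)) du = 875/6.
Total enclosed area = 11/6 + 875/6 = 443/3.

443/3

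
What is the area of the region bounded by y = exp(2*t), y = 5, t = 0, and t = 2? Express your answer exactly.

-29/2 + 5*log(5) + exp(4)/2

The difference (exp(2*t)) - (5) = exp(2*t) - 5 changes sign at t = log(5)/2 inside [0, 2], so split the integral there.
∫[0,log(5)/2] (exp(2*t) - 5) dt = 2 - 5*log(5)/2; the area of that piece is -2 + 5*log(5)/2.
∫[log(5)/2,2] (exp(2*t) - 5) dt = -25/2 + 5*log(5)/2 + exp(4)/2.
Total area = (-2 + 5*log(5)/2) + (-25/2 + 5*log(5)/2 + exp(4)/2) = -29/2 + 5*log(5) + exp(4)/2.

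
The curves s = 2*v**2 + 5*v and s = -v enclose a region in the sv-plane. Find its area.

Both boundary curves give s as a function of v, so integrate with respect to v. Setting them equal: 2*v**2 + 6*v = 0, i.e. 2*v*(v + 3) = 0, so they meet at v = -3, 0.
For v in [-3, 0], s = 2*v**2 + 5*v is on the left; area = ∫[-3,0] (-(2*v**2 + 6*v)) dv = 9.

9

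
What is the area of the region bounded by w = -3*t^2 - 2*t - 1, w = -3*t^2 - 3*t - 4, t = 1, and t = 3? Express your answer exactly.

On [1, 3], (-3*t^2 - 2*t - 1) - (-3*t^2 - 3*t - 4) = t + 3 is ≥ 0 throughout, so the area is a single integral of |t + 3|.
∫[1,3] (t + 3) dt = 10.

10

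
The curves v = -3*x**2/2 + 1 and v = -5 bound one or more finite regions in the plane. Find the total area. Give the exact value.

16

Set the curves equal: -3*x**2/2 + 1 = -5, so -3*x**2/2 + 6 = 0, which factors as -3*(x - 2)*(x + 2)/2 = 0. The curves meet at x = -2, 2.
On [-2, 2], v = -3*x**2/2 + 1 is on top; that piece has area ∫[-2,2] (-3*x**2/2 + 6) dx = 16.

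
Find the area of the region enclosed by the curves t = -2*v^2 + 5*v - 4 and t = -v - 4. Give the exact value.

Both boundary curves give t as a function of v, so integrate with respect to v. Setting them equal: -2*v^2 + 6*v = 0, i.e. -2*v*(v - 3) = 0, so they meet at v = 0, 3.
For v in [0, 3], t = -2*v^2 + 5*v - 4 is on the right; area = ∫[0,3] (-2*v^2 + 6*v) dv = 9.

9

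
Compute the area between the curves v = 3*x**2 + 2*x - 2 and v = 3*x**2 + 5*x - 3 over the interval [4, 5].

25/2

On [4, 5], (3*x**2 + 2*x - 2) - (3*x**2 + 5*x - 3) = -3*x + 1 is ≤ 0 throughout, so the area is a single integral of |-3*x + 1|.
∫[4,5] (-3*x + 1) dx = -25/2; the area of that piece is 25/2.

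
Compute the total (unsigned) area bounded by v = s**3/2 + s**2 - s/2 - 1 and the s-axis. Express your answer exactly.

The curve meets the s-axis where s**3/2 + s**2 - s/2 - 1 = 0, i.e. (s - 1)*(s + 1)*(s + 2)/2 = 0, at s = -2, -1, 1.
On [-2, -1] the curve lies above the axis; ∫[-2,-1] (s**3/2 + s**2 - s/2 - 1) ds = 5/24, giving area 5/24.
On [-1, 1] the curve lies below the axis; ∫[-1,1] (s**3/2 + s**2 - s/2 - 1) ds = -4/3, giving area 4/3.
Total area = 5/24 + 4/3 = 37/24.

37/24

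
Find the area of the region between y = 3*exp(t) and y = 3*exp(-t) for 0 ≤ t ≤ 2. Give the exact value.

On [0, 2], (3*exp(t)) - (3*exp(-t)) = 3*exp(t) - 3*exp(-t) is ≥ 0 throughout, so the area is a single integral of |3*exp(t) - 3*exp(-t)|.
∫[0,2] (3*exp(t) - 3*exp(-t)) dt = -6 + 3*exp(-2) + 3*exp(2).

-6 + 3*exp(-2) + 3*exp(2)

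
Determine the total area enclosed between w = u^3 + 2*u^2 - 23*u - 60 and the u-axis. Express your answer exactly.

5137/12

The curve meets the u-axis where u^3 + 2*u^2 - 23*u - 60 = 0, i.e. (u - 5)*(u + 3)*(u + 4) = 0, at u = -4, -3, 5.
On [-4, -3] the curve lies above the axis; ∫[-4,-3] (u^3 + 2*u^2 - 23*u - 60) du = 17/12, giving area 17/12.
On [-3, 5] the curve lies below the axis; ∫[-3,5] (u^3 + 2*u^2 - 23*u - 60) du = -1280/3, giving area 1280/3.
Total area = 17/12 + 1280/3 = 5137/12.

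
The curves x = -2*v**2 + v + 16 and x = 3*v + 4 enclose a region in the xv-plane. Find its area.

Both boundary curves give x as a function of v, so integrate with respect to v. Setting them equal: -2*v**2 - 2*v + 12 = 0, i.e. -2*(v - 2)*(v + 3) = 0, so they meet at v = -3, 2.
For v in [-3, 2], x = -2*v**2 + v + 16 is on the right; area = ∫[-3,2] (-2*v**2 - 2*v + 12) dv = 125/3.

125/3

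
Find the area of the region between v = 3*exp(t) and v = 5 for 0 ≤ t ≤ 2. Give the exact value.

The difference (3*exp(t)) - (5) = 3*exp(t) - 5 changes sign at t = log(5/3) inside [0, 2], so split the integral there.
∫[0,log(5/3)] (3*exp(t) - 5) dt = log(243/3125) + 2; the area of that piece is -2 + log(3125/243).
∫[log(5/3),2] (3*exp(t) - 5) dt = -15 - 5*log(3) + 5*log(5) + 3*exp(2).
Total area = (-2 + log(3125/243)) + (-15 - 5*log(3) + 5*log(5) + 3*exp(2)) = -17 - 10*log(3) + 10*log(5) + 3*exp(2).

-17 - 10*log(3) + 10*log(5) + 3*exp(2)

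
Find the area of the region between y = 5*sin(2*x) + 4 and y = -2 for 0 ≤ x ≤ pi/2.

On [0, pi/2], (5*sin(2*x) + 4) - (-2) = 5*sin(2*x) + 6 is ≥ 0 throughout, so the area is a single integral of |5*sin(2*x) + 6|.
∫[0,pi/2] (5*sin(2*x) + 6) dx = 5 + 3*pi.

5 + 3*pi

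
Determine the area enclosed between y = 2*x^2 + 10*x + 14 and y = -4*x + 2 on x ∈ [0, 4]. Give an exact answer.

On [0, 4], (2*x^2 + 10*x + 14) - (-4*x + 2) = 2*x^2 + 14*x + 12 is ≥ 0 throughout, so the area is a single integral of |2*x^2 + 14*x + 12|.
∫[0,4] (2*x^2 + 14*x + 12) dx = 608/3.

608/3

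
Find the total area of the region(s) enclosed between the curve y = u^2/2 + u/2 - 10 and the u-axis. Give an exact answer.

243/4

The curve meets the u-axis where u^2/2 + u/2 - 10 = 0, i.e. (u - 4)*(u + 5)/2 = 0, at u = -5, 4.
On [-5, 4] the curve lies below the axis; ∫[-5,4] (u^2/2 + u/2 - 10) du = -243/4, giving area 243/4.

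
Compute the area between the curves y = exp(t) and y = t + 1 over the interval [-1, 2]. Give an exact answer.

On [-1, 2], (exp(t)) - (t + 1) = -t + exp(t) - 1 is ≥ 0 throughout, so the area is a single integral of |-t + exp(t) - 1|.
∫[-1,2] (-t + exp(t) - 1) dt = -9/2 - exp(-1) + exp(2).

-9/2 - exp(-1) + exp(2)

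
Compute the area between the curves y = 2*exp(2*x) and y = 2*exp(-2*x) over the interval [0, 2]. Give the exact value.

On [0, 2], (2*exp(2*x)) - (2*exp(-2*x)) = 2*exp(2*x) - 2*exp(-2*x) is ≥ 0 throughout, so the area is a single integral of |2*exp(2*x) - 2*exp(-2*x)|.
∫[0,2] (2*exp(2*x) - 2*exp(-2*x)) dx = -2 + exp(-4) + exp(4).

-2 + exp(-4) + exp(4)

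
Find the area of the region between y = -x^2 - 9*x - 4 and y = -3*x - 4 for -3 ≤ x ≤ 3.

The difference (-x^2 - 9*x - 4) - (-3*x - 4) = -x^2 - 6*x changes sign at x = 0 inside [-3, 3], so split the integral there.
∫[-3,0] (-x^2 - 6*x) dx = 18.
∫[0,3] (-x^2 - 6*x) dx = -36; the area of that piece is 36.
Total area = 18 + 36 = 54.

54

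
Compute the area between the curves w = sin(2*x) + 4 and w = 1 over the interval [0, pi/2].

1 + 3*pi/2

On [0, pi/2], (sin(2*x) + 4) - (1) = sin(2*x) + 3 is ≥ 0 throughout, so the area is a single integral of |sin(2*x) + 3|.
∫[0,pi/2] (sin(2*x) + 3) dx = 1 + 3*pi/2.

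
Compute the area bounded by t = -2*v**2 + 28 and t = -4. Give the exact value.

512/3

Both boundary curves give t as a function of v, so integrate with respect to v. Setting them equal: -2*v**2 + 32 = 0, i.e. -2*(v - 4)*(v + 4) = 0, so they meet at v = -4, 4.
For v in [-4, 4], t = -2*v**2 + 28 is on the right; area = ∫[-4,4] (-2*v**2 + 32) dv = 512/3.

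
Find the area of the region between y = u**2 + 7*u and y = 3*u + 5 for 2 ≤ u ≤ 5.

66

On [2, 5], (u**2 + 7*u) - (3*u + 5) = u**2 + 4*u - 5 is ≥ 0 throughout, so the area is a single integral of |u**2 + 4*u - 5|.
∫[2,5] (u**2 + 4*u - 5) du = 66.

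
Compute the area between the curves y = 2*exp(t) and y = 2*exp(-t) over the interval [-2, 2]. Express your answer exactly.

-8 + 4*exp(-2) + 4*exp(2)

The difference (2*exp(t)) - (2*exp(-t)) = 2*exp(t) - 2*exp(-t) changes sign at t = 0 inside [-2, 2], so split the integral there.
∫[-2,0] (2*exp(t) - 2*exp(-t)) dt = -2*exp(2) - 2*exp(-2) + 4; the area of that piece is -4 + 2*exp(-2) + 2*exp(2).
∫[0,2] (2*exp(t) - 2*exp(-t)) dt = -4 + 2*exp(-2) + 2*exp(2).
Total area = (-4 + 2*exp(-2) + 2*exp(2)) + (-4 + 2*exp(-2) + 2*exp(2)) = -8 + 4*exp(-2) + 4*exp(2).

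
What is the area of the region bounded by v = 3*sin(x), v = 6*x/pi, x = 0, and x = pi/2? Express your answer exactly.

3 - 3*pi/4

On [0, pi/2], (3*sin(x)) - (6*x/pi) = -6*x/pi + 3*sin(x) is ≥ 0 throughout, so the area is a single integral of |-6*x/pi + 3*sin(x)|.
∫[0,pi/2] (-6*x/pi + 3*sin(x)) dx = 3 - 3*pi/4.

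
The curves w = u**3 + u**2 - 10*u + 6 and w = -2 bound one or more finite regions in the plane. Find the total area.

443/6

Set the curves equal: u**3 + u**2 - 10*u + 6 = -2, so u**3 + u**2 - 10*u + 8 = 0, which factors as (u - 2)*(u - 1)*(u + 4) = 0. The curves meet at u = -4, 1, 2.
On [-4, 1], w = u**3 + u**2 - 10*u + 6 is on top; that piece has area ∫[-4,1] (u**3 + u**2 - 10*u + 8) du = 875/12.
On [1, 2], w = -2 is on top; that piece has area ∫[1,2] (-(u**3 + u**2 - 10*u + 8)) du = 11/12.
Total enclosed area = 875/12 + 11/12 = 443/6.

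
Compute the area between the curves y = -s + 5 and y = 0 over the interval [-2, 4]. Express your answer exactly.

24

On [-2, 4], (-s + 5) - (0) = -s + 5 is ≥ 0 throughout, so the area is a single integral of |-s + 5|.
∫[-2,4] (-s + 5) ds = 24.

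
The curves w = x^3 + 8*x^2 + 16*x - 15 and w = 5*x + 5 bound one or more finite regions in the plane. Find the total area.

Set the curves equal: x^3 + 8*x^2 + 16*x - 15 = 5*x + 5, so x^3 + 8*x^2 + 11*x - 20 = 0, which factors as (x - 1)*(x + 4)*(x + 5) = 0. The curves meet at x = -5, -4, 1.
On [-5, -4], w = x^3 + 8*x^2 + 16*x - 15 is on top; that piece has area ∫[-5,-4] (x^3 + 8*x^2 + 11*x - 20) dx = 11/12.
On [-4, 1], w = 5*x + 5 is on top; that piece has area ∫[-4,1] (-(x^3 + 8*x^2 + 11*x - 20)) dx = 875/12.
Total enclosed area = 11/12 + 875/12 = 443/6.

443/6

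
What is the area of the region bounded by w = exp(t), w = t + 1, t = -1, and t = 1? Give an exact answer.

On [-1, 1], (exp(t)) - (t + 1) = -t + exp(t) - 1 is ≥ 0 throughout, so the area is a single integral of |-t + exp(t) - 1|.
∫[-1,1] (-t + exp(t) - 1) dt = -2 - exp(-1) + exp(1).

-2 - exp(-1) + exp(1)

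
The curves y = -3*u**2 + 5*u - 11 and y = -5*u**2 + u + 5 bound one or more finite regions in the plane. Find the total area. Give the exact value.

Set the curves equal: -3*u**2 + 5*u - 11 = -5*u**2 + u + 5, so 2*u**2 + 4*u - 16 = 0, which factors as 2*(u - 2)*(u + 4) = 0. The curves meet at u = -4, 2.
On [-4, 2], y = -5*u**2 + u + 5 is on top; that piece has area ∫[-4,2] (-(2*u**2 + 4*u - 16)) du = 72.

72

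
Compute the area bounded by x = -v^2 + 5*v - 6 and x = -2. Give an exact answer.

Both boundary curves give x as a function of v, so integrate with respect to v. Setting them equal: -v^2 + 5*v - 4 = 0, i.e. -(v - 4)*(v - 1) = 0, so they meet at v = 1, 4.
For v in [1, 4], x = -v^2 + 5*v - 6 is on the right; area = ∫[1,4] (-v^2 + 5*v - 4) dv = 9/2.

9/2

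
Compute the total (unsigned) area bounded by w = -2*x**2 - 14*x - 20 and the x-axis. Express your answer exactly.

The curve meets the x-axis where -2*x**2 - 14*x - 20 = 0, i.e. -2*(x + 2)*(x + 5) = 0, at x = -5, -2.
On [-5, -2] the curve lies above the axis; ∫[-5,-2] (-2*x**2 - 14*x - 20) dx = 9, giving area 9.

9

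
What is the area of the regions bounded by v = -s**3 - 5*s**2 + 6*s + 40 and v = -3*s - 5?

Set the curves equal: -s**3 - 5*s**2 + 6*s + 40 = -3*s - 5, so -s**3 - 5*s**2 + 9*s + 45 = 0, which factors as -(s - 3)*(s + 3)*(s + 5) = 0. The curves meet at s = -5, -3, 3.
On [-5, -3], v = -3*s - 5 is on top; that piece has area ∫[-5,-3] (-(-s**3 - 5*s**2 + 9*s + 45)) ds = 28/3.
On [-3, 3], v = -s**3 - 5*s**2 + 6*s + 40 is on top; that piece has area ∫[-3,3] (-s**3 - 5*s**2 + 9*s + 45) ds = 180.
Total enclosed area = 28/3 + 180 = 568/3.

568/3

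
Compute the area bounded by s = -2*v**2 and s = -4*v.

Both boundary curves give s as a function of v, so integrate with respect to v. Setting them equal: -2*v**2 + 4*v = 0, i.e. -2*v*(v - 2) = 0, so they meet at v = 0, 2.
For v in [0, 2], s = -2*v**2 is on the right; area = ∫[0,2] (-2*v**2 + 4*v) dv = 8/3.

8/3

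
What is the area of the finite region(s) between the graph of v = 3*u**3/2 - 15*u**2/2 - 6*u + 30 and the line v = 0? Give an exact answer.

937/8

The curve meets the u-axis where 3*u**3/2 - 15*u**2/2 - 6*u + 30 = 0, i.e. 3*(u - 5)*(u - 2)*(u + 2)/2 = 0, at u = -2, 2, 5.
On [-2, 2] the curve lies above the axis; ∫[-2,2] (3*u**3/2 - 15*u**2/2 - 6*u + 30) du = 80, giving area 80.
On [2, 5] the curve lies below the axis; ∫[2,5] (3*u**3/2 - 15*u**2/2 - 6*u + 30) du = -297/8, giving area 297/8.
Total area = 80 + 297/8 = 937/8.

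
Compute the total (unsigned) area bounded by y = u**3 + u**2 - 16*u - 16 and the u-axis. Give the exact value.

863/6

The curve meets the u-axis where u**3 + u**2 - 16*u - 16 = 0, i.e. (u - 4)*(u + 1)*(u + 4) = 0, at u = -4, -1, 4.
On [-4, -1] the curve lies above the axis; ∫[-4,-1] (u**3 + u**2 - 16*u - 16) du = 117/4, giving area 117/4.
On [-1, 4] the curve lies below the axis; ∫[-1,4] (u**3 + u**2 - 16*u - 16) du = -1375/12, giving area 1375/12.
Total area = 117/4 + 1375/12 = 863/6.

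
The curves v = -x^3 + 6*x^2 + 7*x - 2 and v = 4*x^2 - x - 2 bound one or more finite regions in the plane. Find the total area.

148/3

Set the curves equal: -x^3 + 6*x^2 + 7*x - 2 = 4*x^2 - x - 2, so -x^3 + 2*x^2 + 8*x = 0, which factors as -x*(x - 4)*(x + 2) = 0. The curves meet at x = -2, 0, 4.
On [-2, 0], v = 4*x^2 - x - 2 is on top; that piece has area ∫[-2,0] (-(-x^3 + 2*x^2 + 8*x)) dx = 20/3.
On [0, 4], v = -x^3 + 6*x^2 + 7*x - 2 is on top; that piece has area ∫[0,4] (-x^3 + 2*x^2 + 8*x) dx = 128/3.
Total enclosed area = 20/3 + 128/3 = 148/3.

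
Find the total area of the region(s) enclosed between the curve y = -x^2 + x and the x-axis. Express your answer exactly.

1/6

The curve meets the x-axis where -x^2 + x = 0, i.e. -x*(x - 1) = 0, at x = 0, 1.
On [0, 1] the curve lies above the axis; ∫[0,1] (-x^2 + x) dx = 1/6, giving area 1/6.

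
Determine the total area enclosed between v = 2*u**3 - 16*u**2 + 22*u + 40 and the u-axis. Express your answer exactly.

443/3

The curve meets the u-axis where 2*u**3 - 16*u**2 + 22*u + 40 = 0, i.e. 2*(u - 5)*(u - 4)*(u + 1) = 0, at u = -1, 4, 5.
On [-1, 4] the curve lies above the axis; ∫[-1,4] (2*u**3 - 16*u**2 + 22*u + 40) du = 875/6, giving area 875/6.
On [4, 5] the curve lies below the axis; ∫[4,5] (2*u**3 - 16*u**2 + 22*u + 40) du = -11/6, giving area 11/6.
Total area = 875/6 + 11/6 = 443/3.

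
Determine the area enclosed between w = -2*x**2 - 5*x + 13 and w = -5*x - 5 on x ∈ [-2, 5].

96

The difference (-2*x**2 - 5*x + 13) - (-5*x - 5) = -2*x**2 + 18 changes sign at x = 3 inside [-2, 5], so split the integral there.
∫[-2,3] (-2*x**2 + 18) dx = 200/3.
∫[3,5] (-2*x**2 + 18) dx = -88/3; the area of that piece is 88/3.
Total area = 200/3 + 88/3 = 96.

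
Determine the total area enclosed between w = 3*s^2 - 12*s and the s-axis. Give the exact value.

32

The curve meets the s-axis where 3*s^2 - 12*s = 0, i.e. 3*s*(s - 4) = 0, at s = 0, 4.
On [0, 4] the curve lies below the axis; ∫[0,4] (3*s^2 - 12*s) ds = -32, giving area 32.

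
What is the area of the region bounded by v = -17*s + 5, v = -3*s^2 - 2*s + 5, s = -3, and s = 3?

135

The difference (-17*s + 5) - (-3*s^2 - 2*s + 5) = 3*s^2 - 15*s changes sign at s = 0 inside [-3, 3], so split the integral there.
∫[-3,0] (3*s^2 - 15*s) ds = 189/2.
∫[0,3] (3*s^2 - 15*s) ds = -81/2; the area of that piece is 81/2.
Total area = 189/2 + 81/2 = 135.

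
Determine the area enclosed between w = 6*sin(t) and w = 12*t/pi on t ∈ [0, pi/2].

On [0, pi/2], (6*sin(t)) - (12*t/pi) = -12*t/pi + 6*sin(t) is ≥ 0 throughout, so the area is a single integral of |-12*t/pi + 6*sin(t)|.
∫[0,pi/2] (-12*t/pi + 6*sin(t)) dt = 6 - 3*pi/2.

6 - 3*pi/2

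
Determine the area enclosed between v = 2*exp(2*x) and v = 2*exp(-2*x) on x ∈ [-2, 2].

-4 + 2*exp(-4) + 2*exp(4)

The difference (2*exp(2*x)) - (2*exp(-2*x)) = 2*exp(2*x) - 2*exp(-2*x) changes sign at x = 0 inside [-2, 2], so split the integral there.
∫[-2,0] (2*exp(2*x) - 2*exp(-2*x)) dx = -exp(4) - exp(-4) + 2; the area of that piece is -2 + exp(-4) + exp(4).
∫[0,2] (2*exp(2*x) - 2*exp(-2*x)) dx = -2 + exp(-4) + exp(4).
Total area = (-2 + exp(-4) + exp(4)) + (-2 + exp(-4) + exp(4)) = -4 + 2*exp(-4) + 2*exp(4).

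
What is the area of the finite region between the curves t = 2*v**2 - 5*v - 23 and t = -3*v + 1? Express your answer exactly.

343/3

Both boundary curves give t as a function of v, so integrate with respect to v. Setting them equal: 2*v**2 - 2*v - 24 = 0, i.e. 2*(v - 4)*(v + 3) = 0, so they meet at v = -3, 4.
For v in [-3, 4], t = 2*v**2 - 5*v - 23 is on the left; area = ∫[-3,4] (-(2*v**2 - 2*v - 24)) dv = 343/3.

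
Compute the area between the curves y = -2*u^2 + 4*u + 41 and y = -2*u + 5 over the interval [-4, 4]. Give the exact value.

222

The difference (-2*u^2 + 4*u + 41) - (-2*u + 5) = -2*u^2 + 6*u + 36 changes sign at u = -3 inside [-4, 4], so split the integral there.
∫[-4,-3] (-2*u^2 + 6*u + 36) du = -29/3; the area of that piece is 29/3.
∫[-3,4] (-2*u^2 + 6*u + 36) du = 637/3.
Total area = 29/3 + 637/3 = 222.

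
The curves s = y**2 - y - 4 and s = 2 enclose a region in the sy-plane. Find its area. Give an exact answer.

125/6

Both boundary curves give s as a function of y, so integrate with respect to y. Setting them equal: y**2 - y - 6 = 0, i.e. (y - 3)*(y + 2) = 0, so they meet at y = -2, 3.
For y in [-2, 3], s = y**2 - y - 4 is on the left; area = ∫[-2,3] (-(y**2 - y - 6)) dy = 125/6.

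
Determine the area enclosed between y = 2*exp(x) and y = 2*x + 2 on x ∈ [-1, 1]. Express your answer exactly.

-4 - 2*exp(-1) + 2*exp(1)

On [-1, 1], (2*exp(x)) - (2*x + 2) = -2*x + 2*exp(x) - 2 is ≥ 0 throughout, so the area is a single integral of |-2*x + 2*exp(x) - 2|.
∫[-1,1] (-2*x + 2*exp(x) - 2) dx = -4 - 2*exp(-1) + 2*exp(1).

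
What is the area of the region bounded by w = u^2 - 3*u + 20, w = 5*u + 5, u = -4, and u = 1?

On [-4, 1], (u^2 - 3*u + 20) - (5*u + 5) = u^2 - 8*u + 15 is ≥ 0 throughout, so the area is a single integral of |u^2 - 8*u + 15|.
∫[-4,1] (u^2 - 8*u + 15) du = 470/3.

470/3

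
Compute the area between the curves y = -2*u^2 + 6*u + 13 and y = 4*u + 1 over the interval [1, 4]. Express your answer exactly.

61/3

The difference (-2*u^2 + 6*u + 13) - (4*u + 1) = -2*u^2 + 2*u + 12 changes sign at u = 3 inside [1, 4], so split the integral there.
∫[1,3] (-2*u^2 + 2*u + 12) du = 44/3.
∫[3,4] (-2*u^2 + 2*u + 12) du = -17/3; the area of that piece is 17/3.
Total area = 44/3 + 17/3 = 61/3.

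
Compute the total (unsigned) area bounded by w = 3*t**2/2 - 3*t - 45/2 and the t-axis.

128

The curve meets the t-axis where 3*t**2/2 - 3*t - 45/2 = 0, i.e. 3*(t - 5)*(t + 3)/2 = 0, at t = -3, 5.
On [-3, 5] the curve lies below the axis; ∫[-3,5] (3*t**2/2 - 3*t - 45/2) dt = -128, giving area 128.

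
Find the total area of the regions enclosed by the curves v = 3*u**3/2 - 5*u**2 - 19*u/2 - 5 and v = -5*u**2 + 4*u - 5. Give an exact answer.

243/4

Set the curves equal: 3*u**3/2 - 5*u**2 - 19*u/2 - 5 = -5*u**2 + 4*u - 5, so 3*u**3/2 - 27*u/2 = 0, which factors as 3*u*(u - 3)*(u + 3)/2 = 0. The curves meet at u = -3, 0, 3.
On [-3, 0], v = 3*u**3/2 - 5*u**2 - 19*u/2 - 5 is on top; that piece has area ∫[-3,0] (3*u**3/2 - 27*u/2) du = 243/8.
On [0, 3], v = -5*u**2 + 4*u - 5 is on top; that piece has area ∫[0,3] (-(3*u**3/2 - 27*u/2)) du = 243/8.
Total enclosed area = 243/8 + 243/8 = 243/4.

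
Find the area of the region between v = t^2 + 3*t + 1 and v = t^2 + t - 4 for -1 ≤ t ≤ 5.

On [-1, 5], (t^2 + 3*t + 1) - (t^2 + t - 4) = 2*t + 5 is ≥ 0 throughout, so the area is a single integral of |2*t + 5|.
∫[-1,5] (2*t + 5) dt = 54.

54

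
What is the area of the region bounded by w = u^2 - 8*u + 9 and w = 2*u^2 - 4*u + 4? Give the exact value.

Set the curves equal: u^2 - 8*u + 9 = 2*u^2 - 4*u + 4, so -u^2 - 4*u + 5 = 0, which factors as -(u - 1)*(u + 5) = 0. The curves meet at u = -5, 1.
On [-5, 1], w = u^2 - 8*u + 9 is on top; that piece has area ∫[-5,1] (-u^2 - 4*u + 5) du = 36.

36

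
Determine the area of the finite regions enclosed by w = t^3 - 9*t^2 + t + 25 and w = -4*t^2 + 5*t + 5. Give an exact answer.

Set the curves equal: t^3 - 9*t^2 + t + 25 = -4*t^2 + 5*t + 5, so t^3 - 5*t^2 - 4*t + 20 = 0, which factors as (t - 5)*(t - 2)*(t + 2) = 0. The curves meet at t = -2, 2, 5.
On [-2, 2], w = t^3 - 9*t^2 + t + 25 is on top; that piece has area ∫[-2,2] (t^3 - 5*t^2 - 4*t + 20) dt = 160/3.
On [2, 5], w = -4*t^2 + 5*t + 5 is on top; that piece has area ∫[2,5] (-(t^3 - 5*t^2 - 4*t + 20)) dt = 99/4.
Total enclosed area = 160/3 + 99/4 = 937/12.

937/12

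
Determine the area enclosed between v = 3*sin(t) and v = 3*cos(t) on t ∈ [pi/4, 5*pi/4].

6*sqrt(2)

On [pi/4, 5*pi/4], (3*sin(t)) - (3*cos(t)) = 3*sin(t) - 3*cos(t) is ≥ 0 throughout, so the area is a single integral of |3*sin(t) - 3*cos(t)|.
∫[pi/4,5*pi/4] (3*sin(t) - 3*cos(t)) dt = 6*sqrt(2).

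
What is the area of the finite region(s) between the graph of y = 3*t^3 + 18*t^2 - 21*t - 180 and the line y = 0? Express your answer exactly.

1551/2

The curve meets the t-axis where 3*t^3 + 18*t^2 - 21*t - 180 = 0, i.e. 3*(t - 3)*(t + 4)*(t + 5) = 0, at t = -5, -4, 3.
On [-5, -4] the curve lies above the axis; ∫[-5,-4] (3*t^3 + 18*t^2 - 21*t - 180) dt = 15/4, giving area 15/4.
On [-4, 3] the curve lies below the axis; ∫[-4,3] (3*t^3 + 18*t^2 - 21*t - 180) dt = -3087/4, giving area 3087/4.
Total area = 15/4 + 3087/4 = 1551/2.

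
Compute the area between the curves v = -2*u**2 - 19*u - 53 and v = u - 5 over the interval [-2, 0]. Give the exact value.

On [-2, 0], (-2*u**2 - 19*u - 53) - (u - 5) = -2*u**2 - 20*u - 48 is ≤ 0 throughout, so the area is a single integral of |-2*u**2 - 20*u - 48|.
∫[-2,0] (-2*u**2 - 20*u - 48) du = -184/3; the area of that piece is 184/3.

184/3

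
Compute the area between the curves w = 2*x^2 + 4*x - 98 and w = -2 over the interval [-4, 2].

552

On [-4, 2], (2*x^2 + 4*x - 98) - (-2) = 2*x^2 + 4*x - 96 is ≤ 0 throughout, so the area is a single integral of |2*x^2 + 4*x - 96|.
∫[-4,2] (2*x^2 + 4*x - 96) dx = -552; the area of that piece is 552.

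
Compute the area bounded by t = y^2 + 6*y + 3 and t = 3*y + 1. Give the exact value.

Both boundary curves give t as a function of y, so integrate with respect to y. Setting them equal: y^2 + 3*y + 2 = 0, i.e. (y + 1)*(y + 2) = 0, so they meet at y = -2, -1.
For y in [-2, -1], t = y^2 + 6*y + 3 is on the left; area = ∫[-2,-1] (-(y^2 + 3*y + 2)) dy = 1/6.

1/6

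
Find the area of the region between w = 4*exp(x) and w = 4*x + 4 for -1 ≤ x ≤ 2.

On [-1, 2], (4*exp(x)) - (4*x + 4) = -4*x + 4*exp(x) - 4 is ≥ 0 throughout, so the area is a single integral of |-4*x + 4*exp(x) - 4|.
∫[-1,2] (-4*x + 4*exp(x) - 4) dx = -18 - 4*exp(-1) + 4*exp(2).

-18 - 4*exp(-1) + 4*exp(2)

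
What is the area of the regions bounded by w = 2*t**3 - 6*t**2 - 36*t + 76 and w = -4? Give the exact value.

Set the curves equal: 2*t**3 - 6*t**2 - 36*t + 76 = -4, so 2*t**3 - 6*t**2 - 36*t + 80 = 0, which factors as 2*(t - 5)*(t - 2)*(t + 4) = 0. The curves meet at t = -4, 2, 5.
On [-4, 2], w = 2*t**3 - 6*t**2 - 36*t + 76 is on top; that piece has area ∫[-4,2] (2*t**3 - 6*t**2 - 36*t + 80) dt = 432.
On [2, 5], w = -4 is on top; that piece has area ∫[2,5] (-(2*t**3 - 6*t**2 - 36*t + 80)) dt = 135/2.
Total enclosed area = 432 + 135/2 = 999/2.

999/2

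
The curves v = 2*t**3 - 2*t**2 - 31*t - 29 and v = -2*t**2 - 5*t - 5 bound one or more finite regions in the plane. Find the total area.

407/2

Set the curves equal: 2*t**3 - 2*t**2 - 31*t - 29 = -2*t**2 - 5*t - 5, so 2*t**3 - 26*t - 24 = 0, which factors as 2*(t - 4)*(t + 1)*(t + 3) = 0. The curves meet at t = -3, -1, 4.
On [-3, -1], v = 2*t**3 - 2*t**2 - 31*t - 29 is on top; that piece has area ∫[-3,-1] (2*t**3 - 26*t - 24) dt = 16.
On [-1, 4], v = -2*t**2 - 5*t - 5 is on top; that piece has area ∫[-1,4] (-(2*t**3 - 26*t - 24)) dt = 375/2.
Total enclosed area = 16 + 375/2 = 407/2.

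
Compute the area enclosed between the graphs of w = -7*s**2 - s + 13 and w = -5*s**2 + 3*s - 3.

Set the curves equal: -7*s**2 - s + 13 = -5*s**2 + 3*s - 3, so -2*s**2 - 4*s + 16 = 0, which factors as -2*(s - 2)*(s + 4) = 0. The curves meet at s = -4, 2.
On [-4, 2], w = -7*s**2 - s + 13 is on top; that piece has area ∫[-4,2] (-2*s**2 - 4*s + 16) ds = 72.

72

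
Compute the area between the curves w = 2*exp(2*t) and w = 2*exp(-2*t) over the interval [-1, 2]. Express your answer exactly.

The difference (2*exp(2*t)) - (2*exp(-2*t)) = 2*exp(2*t) - 2*exp(-2*t) changes sign at t = 0 inside [-1, 2], so split the integral there.
∫[-1,0] (2*exp(2*t) - 2*exp(-2*t)) dt = -exp(2) - exp(-2) + 2; the area of that piece is -2 + exp(-2) + exp(2).
∫[0,2] (2*exp(2*t) - 2*exp(-2*t)) dt = -2 + exp(-4) + exp(4).
Total area = (-2 + exp(-2) + exp(2)) + (-2 + exp(-4) + exp(4)) = -4 + exp(-4) + exp(-2) + exp(2) + exp(4).

-4 + exp(-4) + exp(-2) + exp(2) + exp(4)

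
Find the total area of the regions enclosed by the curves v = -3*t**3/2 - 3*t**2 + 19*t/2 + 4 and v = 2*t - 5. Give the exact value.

253/8

Set the curves equal: -3*t**3/2 - 3*t**2 + 19*t/2 + 4 = 2*t - 5, so -3*t**3/2 - 3*t**2 + 15*t/2 + 9 = 0, which factors as -3*(t - 2)*(t + 1)*(t + 3)/2 = 0. The curves meet at t = -3, -1, 2.
On [-3, -1], v = 2*t - 5 is on top; that piece has area ∫[-3,-1] (-(-3*t**3/2 - 3*t**2 + 15*t/2 + 9)) dt = 8.
On [-1, 2], v = -3*t**3/2 - 3*t**2 + 19*t/2 + 4 is on top; that piece has area ∫[-1,2] (-3*t**3/2 - 3*t**2 + 15*t/2 + 9) dt = 189/8.
Total enclosed area = 8 + 189/8 = 253/8.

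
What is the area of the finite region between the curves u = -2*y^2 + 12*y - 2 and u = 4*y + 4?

Both boundary curves give u as a function of y, so integrate with respect to y. Setting them equal: -2*y^2 + 8*y - 6 = 0, i.e. -2*(y - 3)*(y - 1) = 0, so they meet at y = 1, 3.
For y in [1, 3], u = -2*y^2 + 12*y - 2 is on the right; area = ∫[1,3] (-2*y^2 + 8*y - 6) dy = 8/3.

8/3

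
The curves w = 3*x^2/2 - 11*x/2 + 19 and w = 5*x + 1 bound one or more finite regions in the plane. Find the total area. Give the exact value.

1/4

Set the curves equal: 3*x^2/2 - 11*x/2 + 19 = 5*x + 1, so 3*x^2/2 - 21*x/2 + 18 = 0, which factors as 3*(x - 4)*(x - 3)/2 = 0. The curves meet at x = 3, 4.
On [3, 4], w = 5*x + 1 is on top; that piece has area ∫[3,4] (-(3*x^2/2 - 21*x/2 + 18)) dx = 1/4.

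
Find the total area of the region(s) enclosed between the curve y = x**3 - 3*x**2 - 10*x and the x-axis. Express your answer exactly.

407/4

The curve meets the x-axis where x**3 - 3*x**2 - 10*x = 0, i.e. x*(x - 5)*(x + 2) = 0, at x = -2, 0, 5.
On [-2, 0] the curve lies above the axis; ∫[-2,0] (x**3 - 3*x**2 - 10*x) dx = 8, giving area 8.
On [0, 5] the curve lies below the axis; ∫[0,5] (x**3 - 3*x**2 - 10*x) dx = -375/4, giving area 375/4.
Total area = 8 + 375/4 = 407/4.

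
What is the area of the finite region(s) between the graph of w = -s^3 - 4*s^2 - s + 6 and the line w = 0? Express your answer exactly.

71/6

The curve meets the s-axis where -s^3 - 4*s^2 - s + 6 = 0, i.e. -(s - 1)*(s + 2)*(s + 3) = 0, at s = -3, -2, 1.
On [-3, -2] the curve lies below the axis; ∫[-3,-2] (-s^3 - 4*s^2 - s + 6) ds = -7/12, giving area 7/12.
On [-2, 1] the curve lies above the axis; ∫[-2,1] (-s^3 - 4*s^2 - s + 6) ds = 45/4, giving area 45/4.
Total area = 7/12 + 45/4 = 71/6.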